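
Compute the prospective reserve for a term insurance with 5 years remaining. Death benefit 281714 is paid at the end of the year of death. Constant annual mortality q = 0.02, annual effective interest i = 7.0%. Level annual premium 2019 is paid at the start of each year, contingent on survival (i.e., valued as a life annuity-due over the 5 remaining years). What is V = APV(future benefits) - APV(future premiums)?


v = 1/(1+i) = 0.934579
APV(future benefits) per unit = sum_{k=0}^{4} k_p_x * q * v^(k+1) = 0.079004
APV(future benefits) = 281714 * 0.079004 = 22256.468
Life annuity-due factor ä_{x:5} = sum_{k=0}^{4} k_p_x * v^k = 4.226702
APV(future premiums) = 2019 * 4.226702 = 8533.7107
V = 22256.468 - 8533.7107
= 13722.7573


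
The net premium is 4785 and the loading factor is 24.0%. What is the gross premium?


Gross = net * (1 + loading)
= 4785 * (1 + 0.24)
= 4785 * 1.24
= 5933.4


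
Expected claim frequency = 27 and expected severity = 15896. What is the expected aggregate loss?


E[S] = E[N] * E[X]
= 27 * 15896
= 429192


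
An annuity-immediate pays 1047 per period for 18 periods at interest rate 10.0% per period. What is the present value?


PV = PMT * (1 - (1+i)^(-n)) / i
= 1047 * (1 - (1+0.1)^(-18)) / 0.1
= 1047 * (1 - 0.179859) / 0.1
= 1047 * 8.201412
= 8586.8785


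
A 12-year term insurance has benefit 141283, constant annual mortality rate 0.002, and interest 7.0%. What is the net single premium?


NSP = benefit * sum_{k=0}^{n-1} k_p_x * q * v^(k+1)
With constant q=0.002, v=0.934579
Sum = 0.015737
NSP = 141283 * 0.015737
= 2223.3544


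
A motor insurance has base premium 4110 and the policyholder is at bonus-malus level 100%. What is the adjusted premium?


adjusted = base * BM_level / 100
= 4110 * 100 / 100
= 4110 * 1.0
= 4110.0


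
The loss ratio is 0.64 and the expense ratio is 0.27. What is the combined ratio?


Combined ratio = loss ratio + expense ratio
= 0.64 + 0.27
= 0.91


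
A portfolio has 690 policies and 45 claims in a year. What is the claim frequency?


frequency = claims / policies
= 45 / 690
= 0.0652


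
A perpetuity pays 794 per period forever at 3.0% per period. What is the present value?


PV = PMT / i
= 794 / 0.03
= 26466.6667


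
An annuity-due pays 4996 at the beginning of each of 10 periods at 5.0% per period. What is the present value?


PV_due = PMT * (1-(1+i)^(-n))/i * (1+i)
PV_immediate = 38577.7877
PV_due = 38577.7877 * 1.05
= 40506.6771


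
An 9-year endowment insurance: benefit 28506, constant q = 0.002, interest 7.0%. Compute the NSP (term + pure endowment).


Term component = 368.8194
Pure endowment = 9_p_x * v^9 * benefit = 0.982143 * 0.543934 * 28506 = 15228.5009
NSP = 15597.3203


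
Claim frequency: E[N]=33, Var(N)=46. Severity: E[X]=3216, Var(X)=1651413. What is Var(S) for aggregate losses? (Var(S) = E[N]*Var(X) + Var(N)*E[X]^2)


Var(S) = E[N]*Var(X) + Var(N)*E[X]^2
= 33*1651413 + 46*3216^2
= 54496629 + 475762176
= 5.3026e+08


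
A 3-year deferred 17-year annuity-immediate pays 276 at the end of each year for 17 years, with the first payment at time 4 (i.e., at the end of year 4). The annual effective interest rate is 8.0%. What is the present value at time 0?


PV at time 3 of the 17-year annuity-immediate:
a_n = 276 * (1-(1+0.08)^(-17))/0.08 = 2517.5721
Discount back 3 years to time 0:
PV = 2517.5721 * (1+0.08)^(-3)
= 2517.5721 * 0.793832
= 1998.5299


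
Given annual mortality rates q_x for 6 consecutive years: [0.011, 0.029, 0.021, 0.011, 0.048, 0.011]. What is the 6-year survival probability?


p_k = 1 - q_k for each year
Survival = product of (1 - q_k)
= 0.989 * 0.971 * 0.979 * 0.989 * 0.952 * 0.989
= 0.8754


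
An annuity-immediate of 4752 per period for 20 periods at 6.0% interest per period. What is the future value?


FV = PMT * ((1+i)^n - 1) / i
= 4752 * ((1.06)^20 - 1) / 0.06
= 4752 * (3.207135 - 1) / 0.06
= 174805.1294


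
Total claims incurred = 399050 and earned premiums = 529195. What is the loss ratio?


Loss ratio = claims / premiums
= 399050 / 529195
= 0.7541


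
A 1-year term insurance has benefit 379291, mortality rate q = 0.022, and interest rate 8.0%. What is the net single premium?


NSP = benefit * q * v
v = 1/(1+i) = 0.925926
NSP = 379291 * 0.022 * 0.925926
= 7726.2981


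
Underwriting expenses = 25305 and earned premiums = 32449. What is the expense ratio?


Expense ratio = expenses / premiums
= 25305 / 32449
= 0.7798


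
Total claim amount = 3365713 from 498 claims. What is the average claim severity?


severity = total / number
= 3365713 / 498
= 6758.4598


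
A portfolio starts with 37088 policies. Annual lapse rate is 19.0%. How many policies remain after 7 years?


remaining = initial * (1 - lapse)^years
= 37088 * (1 - 0.19)^7
= 37088 * 0.228768
= 8484.5448


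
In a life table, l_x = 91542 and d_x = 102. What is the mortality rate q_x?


q_x = d_x / l_x
= 102 / 91542
= 0.0011


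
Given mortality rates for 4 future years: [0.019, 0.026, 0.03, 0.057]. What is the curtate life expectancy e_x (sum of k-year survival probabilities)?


e_x = sum_{k=1}^{n} k_p_x
k_p_x values:
  1_p_x = 0.981
  2_p_x = 0.955494
  3_p_x = 0.926829
  4_p_x = 0.874
e_x = 3.7373


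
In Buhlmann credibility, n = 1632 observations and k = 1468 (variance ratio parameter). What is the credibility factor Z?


Z = n / (n + k)
= 1632 / (1632 + 1468)
= 1632 / 3100
= 0.5265


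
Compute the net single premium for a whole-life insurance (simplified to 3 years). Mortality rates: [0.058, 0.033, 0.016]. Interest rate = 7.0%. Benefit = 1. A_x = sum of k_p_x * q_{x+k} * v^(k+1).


v = 0.934579
Year 0: k_p_x=1.0, q=0.058, term=0.054206
Year 1: k_p_x=0.942, q=0.033, term=0.027152
Year 2: k_p_x=0.910914, q=0.016, term=0.011897
A_x = 0.0933


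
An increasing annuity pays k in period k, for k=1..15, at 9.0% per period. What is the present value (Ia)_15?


(Ia)_n = sum_{k=1}^{n} k * v^k, v = 1/(1+i)
v = 0.917431
Sum computed term by term:
(Ia)_15 = 51.8676


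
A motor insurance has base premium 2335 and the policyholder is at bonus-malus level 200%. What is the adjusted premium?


adjusted = base * BM_level / 100
= 2335 * 200 / 100
= 2335 * 2.0
= 4670.0


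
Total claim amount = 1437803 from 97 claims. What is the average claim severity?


severity = total / number
= 1437803 / 97
= 14822.7113


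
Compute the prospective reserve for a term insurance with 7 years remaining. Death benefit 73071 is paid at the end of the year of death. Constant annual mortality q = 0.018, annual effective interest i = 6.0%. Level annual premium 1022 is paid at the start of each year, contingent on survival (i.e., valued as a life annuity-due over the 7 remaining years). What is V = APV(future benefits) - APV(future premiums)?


v = 1/(1+i) = 0.943396
APV(future benefits) per unit = sum_{k=0}^{6} k_p_x * q * v^(k+1) = 0.095619
APV(future benefits) = 73071 * 0.095619 = 6986.9653
Life annuity-due factor ä_{x:7} = sum_{k=0}^{6} k_p_x * v^k = 5.630888
APV(future premiums) = 1022 * 5.630888 = 5754.7676
V = 6986.9653 - 5754.7676
= 1232.1977


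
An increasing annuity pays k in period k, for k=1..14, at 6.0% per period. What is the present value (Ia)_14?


(Ia)_n = sum_{k=1}^{n} k * v^k, v = 1/(1+i)
v = 0.943396
Sum computed term by term:
(Ia)_14 = 61.0078


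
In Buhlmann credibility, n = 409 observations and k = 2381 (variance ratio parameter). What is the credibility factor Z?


Z = n / (n + k)
= 409 / (409 + 2381)
= 409 / 2790
= 0.1466


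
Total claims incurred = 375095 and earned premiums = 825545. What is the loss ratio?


Loss ratio = claims / premiums
= 375095 / 825545
= 0.4544


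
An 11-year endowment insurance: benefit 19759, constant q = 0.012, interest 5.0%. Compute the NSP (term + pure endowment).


Term component = 1866.386
Pure endowment = 11_p_x * v^11 * benefit = 0.875642 * 0.584679 * 19759 = 10116.0056
NSP = 11982.3916


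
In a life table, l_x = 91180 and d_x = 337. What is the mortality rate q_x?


q_x = d_x / l_x
= 337 / 91180
= 0.0037


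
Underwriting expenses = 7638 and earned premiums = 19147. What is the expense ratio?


Expense ratio = expenses / premiums
= 7638 / 19147
= 0.3989


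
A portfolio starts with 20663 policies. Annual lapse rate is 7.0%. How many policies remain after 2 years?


remaining = initial * (1 - lapse)^years
= 20663 * (1 - 0.07)^2
= 20663 * 0.8649
= 17871.4287


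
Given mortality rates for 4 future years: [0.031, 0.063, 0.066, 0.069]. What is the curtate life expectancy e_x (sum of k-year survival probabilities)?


e_x = sum_{k=1}^{n} k_p_x
k_p_x values:
  1_p_x = 0.969
  2_p_x = 0.907953
  3_p_x = 0.848028
  4_p_x = 0.789514
e_x = 3.5145


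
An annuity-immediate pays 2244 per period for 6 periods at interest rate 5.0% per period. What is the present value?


PV = PMT * (1 - (1+i)^(-n)) / i
= 2244 * (1 - (1+0.05)^(-6)) / 0.05
= 2244 * (1 - 0.746215) / 0.05
= 2244 * 5.075692
= 11389.853


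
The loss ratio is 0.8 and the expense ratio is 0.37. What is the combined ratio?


Combined ratio = loss ratio + expense ratio
= 0.8 + 0.37
= 1.17


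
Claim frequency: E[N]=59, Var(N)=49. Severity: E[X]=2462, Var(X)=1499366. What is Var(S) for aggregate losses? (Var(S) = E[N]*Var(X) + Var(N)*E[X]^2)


Var(S) = E[N]*Var(X) + Var(N)*E[X]^2
= 59*1499366 + 49*2462^2
= 88462594 + 297010756
= 3.8547e+08


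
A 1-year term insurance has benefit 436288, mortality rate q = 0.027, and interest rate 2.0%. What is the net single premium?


NSP = benefit * q * v
v = 1/(1+i) = 0.980392
NSP = 436288 * 0.027 * 0.980392
= 11548.8


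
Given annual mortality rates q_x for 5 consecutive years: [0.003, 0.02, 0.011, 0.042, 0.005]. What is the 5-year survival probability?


p_k = 1 - q_k for each year
Survival = product of (1 - q_k)
= 0.997 * 0.98 * 0.989 * 0.958 * 0.995
= 0.9211


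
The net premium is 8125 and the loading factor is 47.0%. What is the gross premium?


Gross = net * (1 + loading)
= 8125 * (1 + 0.47)
= 8125 * 1.47
= 11943.75


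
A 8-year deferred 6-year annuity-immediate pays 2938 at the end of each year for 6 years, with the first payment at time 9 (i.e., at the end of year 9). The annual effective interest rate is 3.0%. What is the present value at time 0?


PV at time 8 of the 6-year annuity-immediate:
a_n = 2938 * (1-(1+0.03)^(-6))/0.03 = 15915.7085
Discount back 8 years to time 0:
PV = 15915.7085 * (1+0.03)^(-8)
= 15915.7085 * 0.789409
= 12564.0072


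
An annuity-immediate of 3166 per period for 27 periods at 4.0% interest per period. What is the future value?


FV = PMT * ((1+i)^n - 1) / i
= 3166 * ((1.04)^27 - 1) / 0.04
= 3166 * (2.883369 - 1) / 0.04
= 149068.6228


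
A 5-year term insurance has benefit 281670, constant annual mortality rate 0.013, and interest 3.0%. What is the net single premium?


NSP = benefit * sum_{k=0}^{n-1} k_p_x * q * v^(k+1)
With constant q=0.013, v=0.970874
Sum = 0.058053
NSP = 281670 * 0.058053
= 16351.8179


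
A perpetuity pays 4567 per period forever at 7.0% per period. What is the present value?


PV = PMT / i
= 4567 / 0.07
= 65242.8571


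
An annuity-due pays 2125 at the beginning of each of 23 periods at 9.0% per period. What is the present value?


PV_due = PMT * (1-(1+i)^(-n))/i * (1+i)
PV_immediate = 20357.9395
PV_due = 20357.9395 * 1.09
= 22190.1541


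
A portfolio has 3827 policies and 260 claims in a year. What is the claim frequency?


frequency = claims / policies
= 260 / 3827
= 0.0679


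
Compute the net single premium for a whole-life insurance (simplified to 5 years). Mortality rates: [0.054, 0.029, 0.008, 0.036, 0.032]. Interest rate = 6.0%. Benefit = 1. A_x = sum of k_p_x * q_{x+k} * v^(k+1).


v = 0.943396
Year 0: k_p_x=1.0, q=0.054, term=0.050943
Year 1: k_p_x=0.946, q=0.029, term=0.024416
Year 2: k_p_x=0.918566, q=0.008, term=0.00617
Year 3: k_p_x=0.911217, q=0.036, term=0.025984
Year 4: k_p_x=0.878414, q=0.032, term=0.021005
A_x = 0.1285


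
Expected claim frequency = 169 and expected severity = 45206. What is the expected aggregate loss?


E[S] = E[N] * E[X]
= 169 * 45206
= 7.6398e+06


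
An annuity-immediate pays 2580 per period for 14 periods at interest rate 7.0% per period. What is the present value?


PV = PMT * (1 - (1+i)^(-n)) / i
= 2580 * (1 - (1+0.07)^(-14)) / 0.07
= 2580 * (1 - 0.387817) / 0.07
= 2580 * 8.745468
= 22563.3074


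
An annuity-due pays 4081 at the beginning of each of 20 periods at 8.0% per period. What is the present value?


PV_due = PMT * (1-(1+i)^(-n))/i * (1+i)
PV_immediate = 40067.8596
PV_due = 40067.8596 * 1.08
= 43273.2883


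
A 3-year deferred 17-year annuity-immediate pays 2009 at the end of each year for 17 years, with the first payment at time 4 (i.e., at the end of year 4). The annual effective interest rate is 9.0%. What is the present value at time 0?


PV at time 3 of the 17-year annuity-immediate:
a_n = 2009 * (1-(1+0.09)^(-17))/0.09 = 17164.1554
Discount back 3 years to time 0:
PV = 17164.1554 * (1+0.09)^(-3)
= 17164.1554 * 0.772183
= 13253.8773


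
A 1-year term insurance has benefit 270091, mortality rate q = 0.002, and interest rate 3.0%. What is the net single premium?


NSP = benefit * q * v
v = 1/(1+i) = 0.970874
NSP = 270091 * 0.002 * 0.970874
= 524.4485


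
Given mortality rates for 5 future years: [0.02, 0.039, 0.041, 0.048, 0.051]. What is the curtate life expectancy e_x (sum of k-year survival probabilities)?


e_x = sum_{k=1}^{n} k_p_x
k_p_x values:
  1_p_x = 0.98
  2_p_x = 0.94178
  3_p_x = 0.903167
  4_p_x = 0.859815
  5_p_x = 0.815964
e_x = 4.5007


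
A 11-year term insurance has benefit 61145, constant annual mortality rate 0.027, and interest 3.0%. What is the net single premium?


NSP = benefit * sum_{k=0}^{n-1} k_p_x * q * v^(k+1)
With constant q=0.027, v=0.970874
Sum = 0.220451
NSP = 61145 * 0.220451
= 13479.4757


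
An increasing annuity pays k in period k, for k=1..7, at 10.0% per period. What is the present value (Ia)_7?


(Ia)_n = sum_{k=1}^{n} k * v^k, v = 1/(1+i)
v = 0.909091
Sum computed term by term:
(Ia)_7 = 17.6315


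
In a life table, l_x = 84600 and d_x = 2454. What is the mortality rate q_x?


q_x = d_x / l_x
= 2454 / 84600
= 0.029


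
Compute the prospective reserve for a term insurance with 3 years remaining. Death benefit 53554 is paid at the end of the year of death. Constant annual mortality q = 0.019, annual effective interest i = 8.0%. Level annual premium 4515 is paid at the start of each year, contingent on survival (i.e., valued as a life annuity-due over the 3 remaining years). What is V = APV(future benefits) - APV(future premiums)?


v = 1/(1+i) = 0.925926
APV(future benefits) per unit = sum_{k=0}^{2} k_p_x * q * v^(k+1) = 0.048088
APV(future benefits) = 53554 * 0.048088 = 2575.2856
Life annuity-due factor ä_{x:3} = sum_{k=0}^{2} k_p_x * v^k = 2.733403
APV(future premiums) = 4515 * 2.733403 = 12341.3135
V = 2575.2856 - 12341.3135
= -9766.028


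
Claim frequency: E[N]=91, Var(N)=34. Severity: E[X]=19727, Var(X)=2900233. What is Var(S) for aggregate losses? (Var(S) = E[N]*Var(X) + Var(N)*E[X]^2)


Var(S) = E[N]*Var(X) + Var(N)*E[X]^2
= 91*2900233 + 34*19727^2
= 263921203 + 13231253986
= 1.3495e+10


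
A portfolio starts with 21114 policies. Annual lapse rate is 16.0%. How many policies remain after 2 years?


remaining = initial * (1 - lapse)^years
= 21114 * (1 - 0.16)^2
= 21114 * 0.7056
= 14898.0384


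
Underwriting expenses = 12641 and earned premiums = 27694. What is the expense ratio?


Expense ratio = expenses / premiums
= 12641 / 27694
= 0.4565


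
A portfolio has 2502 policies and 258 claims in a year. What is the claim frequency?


frequency = claims / policies
= 258 / 2502
= 0.1031


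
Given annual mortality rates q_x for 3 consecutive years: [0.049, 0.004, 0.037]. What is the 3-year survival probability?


p_k = 1 - q_k for each year
Survival = product of (1 - q_k)
= 0.951 * 0.996 * 0.963
= 0.9121


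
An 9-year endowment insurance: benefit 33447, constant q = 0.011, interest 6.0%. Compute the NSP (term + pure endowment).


Term component = 2405.3806
Pure endowment = 9_p_x * v^9 * benefit = 0.905246 * 0.591898 * 33447 = 17921.3618
NSP = 20326.7424


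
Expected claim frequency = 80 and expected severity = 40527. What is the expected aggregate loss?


E[S] = E[N] * E[X]
= 80 * 40527
= 3.2422e+06


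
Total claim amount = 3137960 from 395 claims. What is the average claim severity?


severity = total / number
= 3137960 / 395
= 7944.2025


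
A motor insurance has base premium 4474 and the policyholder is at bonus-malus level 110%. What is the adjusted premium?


adjusted = base * BM_level / 100
= 4474 * 110 / 100
= 4474 * 1.1
= 4921.4


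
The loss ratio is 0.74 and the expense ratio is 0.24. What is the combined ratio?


Combined ratio = loss ratio + expense ratio
= 0.74 + 0.24
= 0.98


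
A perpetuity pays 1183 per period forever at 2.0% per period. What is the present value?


PV = PMT / i
= 1183 / 0.02
= 59150.0


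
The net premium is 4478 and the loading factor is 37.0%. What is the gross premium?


Gross = net * (1 + loading)
= 4478 * (1 + 0.37)
= 4478 * 1.37
= 6134.86


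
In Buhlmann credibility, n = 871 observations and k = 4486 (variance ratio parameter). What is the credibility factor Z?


Z = n / (n + k)
= 871 / (871 + 4486)
= 871 / 5357
= 0.1626


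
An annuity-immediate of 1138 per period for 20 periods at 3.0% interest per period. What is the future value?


FV = PMT * ((1+i)^n - 1) / i
= 1138 * ((1.03)^20 - 1) / 0.03
= 1138 * (1.806111 - 1) / 0.03
= 30578.4862


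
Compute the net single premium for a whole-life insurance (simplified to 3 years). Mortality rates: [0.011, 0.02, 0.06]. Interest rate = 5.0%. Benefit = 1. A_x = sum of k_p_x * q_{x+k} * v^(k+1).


v = 0.952381
Year 0: k_p_x=1.0, q=0.011, term=0.010476
Year 1: k_p_x=0.989, q=0.02, term=0.017941
Year 2: k_p_x=0.96922, q=0.06, term=0.050235
A_x = 0.0787


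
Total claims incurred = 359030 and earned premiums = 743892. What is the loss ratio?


Loss ratio = claims / premiums
= 359030 / 743892
= 0.4826


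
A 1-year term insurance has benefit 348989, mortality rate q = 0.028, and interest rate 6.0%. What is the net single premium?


NSP = benefit * q * v
v = 1/(1+i) = 0.943396
NSP = 348989 * 0.028 * 0.943396
= 9218.5774


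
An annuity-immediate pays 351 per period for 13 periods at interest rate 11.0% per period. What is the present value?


PV = PMT * (1 - (1+i)^(-n)) / i
= 351 * (1 - (1+0.11)^(-13)) / 0.11
= 351 * (1 - 0.257514) / 0.11
= 351 * 6.74987
= 2369.2045


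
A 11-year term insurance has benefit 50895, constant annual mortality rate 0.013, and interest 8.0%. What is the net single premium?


NSP = benefit * sum_{k=0}^{n-1} k_p_x * q * v^(k+1)
With constant q=0.013, v=0.925926
Sum = 0.087871
NSP = 50895 * 0.087871
= 4472.1719


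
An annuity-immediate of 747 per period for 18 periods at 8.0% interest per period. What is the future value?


FV = PMT * ((1+i)^n - 1) / i
= 747 * ((1.08)^18 - 1) / 0.08
= 747 * (3.996019 - 1) / 0.08
= 27975.3321


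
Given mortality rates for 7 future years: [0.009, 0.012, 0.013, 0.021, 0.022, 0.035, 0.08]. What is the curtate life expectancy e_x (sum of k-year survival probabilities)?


e_x = sum_{k=1}^{n} k_p_x
k_p_x values:
  1_p_x = 0.991
  2_p_x = 0.979108
  3_p_x = 0.96638
  4_p_x = 0.946086
  5_p_x = 0.925272
  6_p_x = 0.892887
  7_p_x = 0.821456
e_x = 6.5222


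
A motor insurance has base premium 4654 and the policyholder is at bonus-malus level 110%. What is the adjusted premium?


adjusted = base * BM_level / 100
= 4654 * 110 / 100
= 4654 * 1.1
= 5119.4


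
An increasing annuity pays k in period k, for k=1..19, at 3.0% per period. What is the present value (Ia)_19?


(Ia)_n = sum_{k=1}^{n} k * v^k, v = 1/(1+i)
v = 0.970874
Sum computed term by term:
(Ia)_19 = 130.6026


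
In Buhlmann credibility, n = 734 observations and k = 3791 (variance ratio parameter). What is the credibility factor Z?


Z = n / (n + k)
= 734 / (734 + 3791)
= 734 / 4525
= 0.1622


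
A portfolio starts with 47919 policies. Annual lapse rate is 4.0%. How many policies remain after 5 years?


remaining = initial * (1 - lapse)^years
= 47919 * (1 - 0.04)^5
= 47919 * 0.815373
= 39071.8443


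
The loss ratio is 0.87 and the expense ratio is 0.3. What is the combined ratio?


Combined ratio = loss ratio + expense ratio
= 0.87 + 0.3
= 1.17


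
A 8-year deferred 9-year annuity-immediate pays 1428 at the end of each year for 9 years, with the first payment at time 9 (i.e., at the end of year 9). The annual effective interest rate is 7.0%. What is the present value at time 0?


PV at time 8 of the 9-year annuity-immediate:
a_n = 1428 * (1-(1+0.07)^(-9))/0.07 = 9303.7517
Discount back 8 years to time 0:
PV = 9303.7517 * (1+0.07)^(-8)
= 9303.7517 * 0.582009
= 5414.8682


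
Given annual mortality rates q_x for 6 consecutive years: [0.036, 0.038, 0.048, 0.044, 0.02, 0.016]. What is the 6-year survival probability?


p_k = 1 - q_k for each year
Survival = product of (1 - q_k)
= 0.964 * 0.962 * 0.952 * 0.956 * 0.98 * 0.984
= 0.8139


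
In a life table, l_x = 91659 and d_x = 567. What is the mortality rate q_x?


q_x = d_x / l_x
= 567 / 91659
= 0.0062


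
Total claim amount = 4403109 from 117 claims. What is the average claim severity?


severity = total / number
= 4403109 / 117
= 37633.4103


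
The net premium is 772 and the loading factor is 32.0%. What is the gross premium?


Gross = net * (1 + loading)
= 772 * (1 + 0.32)
= 772 * 1.32
= 1019.04


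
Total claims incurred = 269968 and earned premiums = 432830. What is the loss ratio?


Loss ratio = claims / premiums
= 269968 / 432830
= 0.6237


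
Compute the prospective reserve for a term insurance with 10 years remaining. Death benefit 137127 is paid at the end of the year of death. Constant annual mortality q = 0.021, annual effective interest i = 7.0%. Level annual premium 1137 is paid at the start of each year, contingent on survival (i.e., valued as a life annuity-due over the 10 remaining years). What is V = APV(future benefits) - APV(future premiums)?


v = 1/(1+i) = 0.934579
APV(future benefits) per unit = sum_{k=0}^{9} k_p_x * q * v^(k+1) = 0.135891
APV(future benefits) = 137127 * 0.135891 = 18634.3112
Life annuity-due factor ä_{x:10} = sum_{k=0}^{9} k_p_x * v^k = 6.923965
APV(future premiums) = 1137 * 6.923965 = 7872.548
V = 18634.3112 - 7872.548
= 10761.7632


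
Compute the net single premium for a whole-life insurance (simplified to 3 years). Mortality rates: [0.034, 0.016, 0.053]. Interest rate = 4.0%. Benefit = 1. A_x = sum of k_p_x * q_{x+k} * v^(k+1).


v = 0.961538
Year 0: k_p_x=1.0, q=0.034, term=0.032692
Year 1: k_p_x=0.966, q=0.016, term=0.01429
Year 2: k_p_x=0.950544, q=0.053, term=0.044787
A_x = 0.0918


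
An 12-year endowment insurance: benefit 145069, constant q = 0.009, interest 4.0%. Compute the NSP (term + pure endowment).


Term component = 11713.7787
Pure endowment = 12_p_x * v^12 * benefit = 0.897189 * 0.624597 * 145069 = 81293.9825
NSP = 93007.7612


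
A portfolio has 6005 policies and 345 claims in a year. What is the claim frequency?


frequency = claims / policies
= 345 / 6005
= 0.0575


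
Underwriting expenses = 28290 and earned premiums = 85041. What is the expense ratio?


Expense ratio = expenses / premiums
= 28290 / 85041
= 0.3327


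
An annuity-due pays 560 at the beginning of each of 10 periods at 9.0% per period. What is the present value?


PV_due = PMT * (1-(1+i)^(-n))/i * (1+i)
PV_immediate = 3593.8883
PV_due = 3593.8883 * 1.09
= 3917.3383


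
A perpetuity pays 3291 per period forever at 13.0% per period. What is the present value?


PV = PMT / i
= 3291 / 0.13
= 25315.3846


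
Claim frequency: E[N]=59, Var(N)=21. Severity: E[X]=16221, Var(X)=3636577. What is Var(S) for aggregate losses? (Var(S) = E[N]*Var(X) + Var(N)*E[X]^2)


Var(S) = E[N]*Var(X) + Var(N)*E[X]^2
= 59*3636577 + 21*16221^2
= 214558043 + 5525537661
= 5.7401e+09


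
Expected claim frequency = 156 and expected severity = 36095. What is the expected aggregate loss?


E[S] = E[N] * E[X]
= 156 * 36095
= 5.6308e+06


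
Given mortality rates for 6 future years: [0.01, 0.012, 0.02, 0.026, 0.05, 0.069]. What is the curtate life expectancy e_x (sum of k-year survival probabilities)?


e_x = sum_{k=1}^{n} k_p_x
k_p_x values:
  1_p_x = 0.99
  2_p_x = 0.97812
  3_p_x = 0.958558
  4_p_x = 0.933635
  5_p_x = 0.886953
  6_p_x = 0.825754
e_x = 5.573


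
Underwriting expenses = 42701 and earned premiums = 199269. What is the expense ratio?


Expense ratio = expenses / premiums
= 42701 / 199269
= 0.2143


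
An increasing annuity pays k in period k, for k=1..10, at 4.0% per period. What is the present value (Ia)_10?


(Ia)_n = sum_{k=1}^{n} k * v^k, v = 1/(1+i)
v = 0.961538
Sum computed term by term:
(Ia)_10 = 41.9922


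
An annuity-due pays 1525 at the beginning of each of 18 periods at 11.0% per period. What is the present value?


PV_due = PMT * (1-(1+i)^(-n))/i * (1+i)
PV_immediate = 11744.9653
PV_due = 11744.9653 * 1.11
= 13036.9115


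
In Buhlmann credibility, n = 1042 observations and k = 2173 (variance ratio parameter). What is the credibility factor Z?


Z = n / (n + k)
= 1042 / (1042 + 2173)
= 1042 / 3215
= 0.3241


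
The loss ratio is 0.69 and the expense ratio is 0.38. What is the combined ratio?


Combined ratio = loss ratio + expense ratio
= 0.69 + 0.38
= 1.07


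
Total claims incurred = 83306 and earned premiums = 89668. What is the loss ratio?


Loss ratio = claims / premiums
= 83306 / 89668
= 0.929


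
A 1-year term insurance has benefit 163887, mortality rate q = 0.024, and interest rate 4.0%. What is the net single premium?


NSP = benefit * q * v
v = 1/(1+i) = 0.961538
NSP = 163887 * 0.024 * 0.961538
= 3782.0077


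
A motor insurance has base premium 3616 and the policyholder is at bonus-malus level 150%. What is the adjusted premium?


adjusted = base * BM_level / 100
= 3616 * 150 / 100
= 3616 * 1.5
= 5424.0


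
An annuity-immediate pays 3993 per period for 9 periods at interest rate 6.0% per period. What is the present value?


PV = PMT * (1 - (1+i)^(-n)) / i
= 3993 * (1 - (1+0.06)^(-9)) / 0.06
= 3993 * (1 - 0.591898) / 0.06
= 3993 * 6.801692
= 27159.1573


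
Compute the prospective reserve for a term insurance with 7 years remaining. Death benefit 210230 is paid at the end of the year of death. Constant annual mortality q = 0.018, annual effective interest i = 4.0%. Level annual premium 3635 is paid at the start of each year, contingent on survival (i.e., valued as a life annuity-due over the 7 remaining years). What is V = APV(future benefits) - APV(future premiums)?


v = 1/(1+i) = 0.961538
APV(future benefits) per unit = sum_{k=0}^{6} k_p_x * q * v^(k+1) = 0.102666
APV(future benefits) = 210230 * 0.102666 = 21583.5408
Life annuity-due factor ä_{x:7} = sum_{k=0}^{6} k_p_x * v^k = 5.931832
APV(future premiums) = 3635 * 5.931832 = 21562.209
V = 21583.5408 - 21562.209
= 21.3318


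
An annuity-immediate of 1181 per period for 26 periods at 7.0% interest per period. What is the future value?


FV = PMT * ((1+i)^n - 1) / i
= 1181 * ((1.07)^26 - 1) / 0.07
= 1181 * (5.807353 - 1) / 0.07
= 81106.9115


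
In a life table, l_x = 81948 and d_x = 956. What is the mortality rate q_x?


q_x = d_x / l_x
= 956 / 81948
= 0.0117


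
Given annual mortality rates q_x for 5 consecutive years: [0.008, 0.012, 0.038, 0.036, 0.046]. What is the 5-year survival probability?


p_k = 1 - q_k for each year
Survival = product of (1 - q_k)
= 0.992 * 0.988 * 0.962 * 0.964 * 0.954
= 0.8671


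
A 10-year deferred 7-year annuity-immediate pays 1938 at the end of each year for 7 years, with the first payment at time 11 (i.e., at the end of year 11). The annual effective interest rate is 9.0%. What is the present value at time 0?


PV at time 10 of the 7-year annuity-immediate:
a_n = 1938 * (1-(1+0.09)^(-7))/0.09 = 9753.8626
Discount back 10 years to time 0:
PV = 9753.8626 * (1+0.09)^(-10)
= 9753.8626 * 0.422411
= 4120.137


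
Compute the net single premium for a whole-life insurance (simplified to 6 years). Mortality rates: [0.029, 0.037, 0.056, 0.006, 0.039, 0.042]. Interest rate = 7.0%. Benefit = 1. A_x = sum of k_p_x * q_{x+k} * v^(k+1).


v = 0.934579
Year 0: k_p_x=1.0, q=0.029, term=0.027103
Year 1: k_p_x=0.971, q=0.037, term=0.03138
Year 2: k_p_x=0.935073, q=0.056, term=0.042745
Year 3: k_p_x=0.882709, q=0.006, term=0.00404
Year 4: k_p_x=0.877413, q=0.039, term=0.024398
Year 5: k_p_x=0.843194, q=0.042, term=0.023598
A_x = 0.1533


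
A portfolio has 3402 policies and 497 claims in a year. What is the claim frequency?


frequency = claims / policies
= 497 / 3402
= 0.1461


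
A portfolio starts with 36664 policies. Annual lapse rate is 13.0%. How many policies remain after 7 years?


remaining = initial * (1 - lapse)^years
= 36664 * (1 - 0.13)^7
= 36664 * 0.377255
= 13831.6698


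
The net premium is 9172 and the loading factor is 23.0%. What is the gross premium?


Gross = net * (1 + loading)
= 9172 * (1 + 0.23)
= 9172 * 1.23
= 11281.56


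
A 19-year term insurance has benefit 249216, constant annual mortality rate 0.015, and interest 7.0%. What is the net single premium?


NSP = benefit * sum_{k=0}^{n-1} k_p_x * q * v^(k+1)
With constant q=0.015, v=0.934579
Sum = 0.139855
NSP = 249216 * 0.139855
= 34854.0423


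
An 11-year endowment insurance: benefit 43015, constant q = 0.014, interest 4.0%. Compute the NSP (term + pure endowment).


Term component = 4948.5835
Pure endowment = 11_p_x * v^11 * benefit = 0.85634 * 0.649581 * 43015 = 23927.6066
NSP = 28876.1901


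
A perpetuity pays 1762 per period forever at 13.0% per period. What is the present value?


PV = PMT / i
= 1762 / 0.13
= 13553.8462


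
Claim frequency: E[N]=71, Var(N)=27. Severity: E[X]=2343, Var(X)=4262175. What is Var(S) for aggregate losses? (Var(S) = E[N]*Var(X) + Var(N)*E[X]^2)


Var(S) = E[N]*Var(X) + Var(N)*E[X]^2
= 71*4262175 + 27*2343^2
= 302614425 + 148220523
= 4.5083e+08


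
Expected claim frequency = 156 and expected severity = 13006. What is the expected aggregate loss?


E[S] = E[N] * E[X]
= 156 * 13006
= 2.0289e+06


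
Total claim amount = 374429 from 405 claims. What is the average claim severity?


severity = total / number
= 374429 / 405
= 924.516


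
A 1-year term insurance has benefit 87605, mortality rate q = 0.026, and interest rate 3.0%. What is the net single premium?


NSP = benefit * q * v
v = 1/(1+i) = 0.970874
NSP = 87605 * 0.026 * 0.970874
= 2211.3883


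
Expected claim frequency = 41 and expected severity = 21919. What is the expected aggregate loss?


E[S] = E[N] * E[X]
= 41 * 21919
= 898679


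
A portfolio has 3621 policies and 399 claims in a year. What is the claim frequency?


frequency = claims / policies
= 399 / 3621
= 0.1102


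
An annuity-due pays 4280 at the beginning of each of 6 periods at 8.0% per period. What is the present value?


PV_due = PMT * (1-(1+i)^(-n))/i * (1+i)
PV_immediate = 19785.925
PV_due = 19785.925 * 1.08
= 21368.799


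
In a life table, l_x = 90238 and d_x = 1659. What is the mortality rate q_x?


q_x = d_x / l_x
= 1659 / 90238
= 0.0184


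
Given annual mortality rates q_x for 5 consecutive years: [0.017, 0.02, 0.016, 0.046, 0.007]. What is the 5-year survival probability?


p_k = 1 - q_k for each year
Survival = product of (1 - q_k)
= 0.983 * 0.98 * 0.984 * 0.954 * 0.993
= 0.898


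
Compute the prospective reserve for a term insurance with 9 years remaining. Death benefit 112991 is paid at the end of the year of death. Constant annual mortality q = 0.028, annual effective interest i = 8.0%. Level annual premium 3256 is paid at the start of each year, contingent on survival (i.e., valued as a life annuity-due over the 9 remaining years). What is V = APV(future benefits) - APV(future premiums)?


v = 1/(1+i) = 0.925926
APV(future benefits) per unit = sum_{k=0}^{8} k_p_x * q * v^(k+1) = 0.158817
APV(future benefits) = 112991 * 0.158817 = 17944.8815
Life annuity-due factor ä_{x:9} = sum_{k=0}^{8} k_p_x * v^k = 6.125795
APV(future premiums) = 3256 * 6.125795 = 19945.5889
V = 17944.8815 - 19945.5889
= -2000.7074


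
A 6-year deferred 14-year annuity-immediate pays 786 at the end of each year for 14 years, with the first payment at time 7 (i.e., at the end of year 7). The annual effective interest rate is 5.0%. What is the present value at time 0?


PV at time 6 of the 14-year annuity-immediate:
a_n = 786 * (1-(1+0.05)^(-14))/0.05 = 7780.3318
Discount back 6 years to time 0:
PV = 7780.3318 * (1+0.05)^(-6)
= 7780.3318 * 0.746215
= 5805.8034


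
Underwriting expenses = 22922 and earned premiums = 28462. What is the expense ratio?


Expense ratio = expenses / premiums
= 22922 / 28462
= 0.8054


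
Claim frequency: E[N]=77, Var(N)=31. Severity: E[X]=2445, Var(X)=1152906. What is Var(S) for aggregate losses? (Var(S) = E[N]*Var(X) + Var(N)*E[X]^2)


Var(S) = E[N]*Var(X) + Var(N)*E[X]^2
= 77*1152906 + 31*2445^2
= 88773762 + 185318775
= 2.7409e+08


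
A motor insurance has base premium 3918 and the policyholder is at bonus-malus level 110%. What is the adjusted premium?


adjusted = base * BM_level / 100
= 3918 * 110 / 100
= 3918 * 1.1
= 4309.8


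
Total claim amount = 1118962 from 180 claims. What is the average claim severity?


severity = total / number
= 1118962 / 180
= 6216.4556


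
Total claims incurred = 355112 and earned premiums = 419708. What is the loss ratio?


Loss ratio = claims / premiums
= 355112 / 419708
= 0.8461


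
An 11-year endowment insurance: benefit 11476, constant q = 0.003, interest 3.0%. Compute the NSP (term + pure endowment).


Term component = 314.0921
Pure endowment = 11_p_x * v^11 * benefit = 0.967491 * 0.722421 * 11476 = 8020.9869
NSP = 8335.079


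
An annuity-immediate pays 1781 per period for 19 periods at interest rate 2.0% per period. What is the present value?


PV = PMT * (1 - (1+i)^(-n)) / i
= 1781 * (1 - (1+0.02)^(-19)) / 0.02
= 1781 * (1 - 0.686431) / 0.02
= 1781 * 15.678462
= 27923.3408


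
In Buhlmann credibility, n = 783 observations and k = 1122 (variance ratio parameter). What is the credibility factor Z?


Z = n / (n + k)
= 783 / (783 + 1122)
= 783 / 1905
= 0.411


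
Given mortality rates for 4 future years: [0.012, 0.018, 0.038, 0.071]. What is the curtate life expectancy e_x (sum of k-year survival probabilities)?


e_x = sum_{k=1}^{n} k_p_x
k_p_x values:
  1_p_x = 0.988
  2_p_x = 0.970216
  3_p_x = 0.933348
  4_p_x = 0.86708
e_x = 3.7586


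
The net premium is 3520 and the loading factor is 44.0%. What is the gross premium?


Gross = net * (1 + loading)
= 3520 * (1 + 0.44)
= 3520 * 1.44
= 5068.8


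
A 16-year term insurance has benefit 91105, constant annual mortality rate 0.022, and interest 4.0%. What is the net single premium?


NSP = benefit * sum_{k=0}^{n-1} k_p_x * q * v^(k+1)
With constant q=0.022, v=0.961538
Sum = 0.222124
NSP = 91105 * 0.222124
= 20236.6021


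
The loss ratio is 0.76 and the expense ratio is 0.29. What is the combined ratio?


Combined ratio = loss ratio + expense ratio
= 0.76 + 0.29
= 1.05


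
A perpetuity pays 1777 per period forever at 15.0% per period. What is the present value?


PV = PMT / i
= 1777 / 0.15
= 11846.6667


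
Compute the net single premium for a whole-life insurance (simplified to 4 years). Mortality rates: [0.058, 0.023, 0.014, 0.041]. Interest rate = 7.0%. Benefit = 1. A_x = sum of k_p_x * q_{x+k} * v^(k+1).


v = 0.934579
Year 0: k_p_x=1.0, q=0.058, term=0.054206
Year 1: k_p_x=0.942, q=0.023, term=0.018924
Year 2: k_p_x=0.920334, q=0.014, term=0.010518
Year 3: k_p_x=0.907449, q=0.041, term=0.028384
A_x = 0.112


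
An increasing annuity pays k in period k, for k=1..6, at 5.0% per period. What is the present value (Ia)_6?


(Ia)_n = sum_{k=1}^{n} k * v^k, v = 1/(1+i)
v = 0.952381
Sum computed term by term:
(Ia)_6 = 17.0437


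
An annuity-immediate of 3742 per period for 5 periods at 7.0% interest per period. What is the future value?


FV = PMT * ((1+i)^n - 1) / i
= 3742 * ((1.07)^5 - 1) / 0.07
= 3742 * (1.402552 - 1) / 0.07
= 21519.2654


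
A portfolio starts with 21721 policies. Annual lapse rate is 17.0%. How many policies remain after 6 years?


remaining = initial * (1 - lapse)^years
= 21721 * (1 - 0.17)^6
= 21721 * 0.32694
= 7101.4718


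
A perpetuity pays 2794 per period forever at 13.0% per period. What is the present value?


PV = PMT / i
= 2794 / 0.13
= 21492.3077


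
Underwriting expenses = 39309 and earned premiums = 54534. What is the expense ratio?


Expense ratio = expenses / premiums
= 39309 / 54534
= 0.7208


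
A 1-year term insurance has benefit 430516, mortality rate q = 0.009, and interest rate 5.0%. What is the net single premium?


NSP = benefit * q * v
v = 1/(1+i) = 0.952381
NSP = 430516 * 0.009 * 0.952381
= 3690.1371


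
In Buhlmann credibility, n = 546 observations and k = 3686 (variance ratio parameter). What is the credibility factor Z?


Z = n / (n + k)
= 546 / (546 + 3686)
= 546 / 4232
= 0.129


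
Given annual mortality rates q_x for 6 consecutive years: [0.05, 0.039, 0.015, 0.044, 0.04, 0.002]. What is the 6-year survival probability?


p_k = 1 - q_k for each year
Survival = product of (1 - q_k)
= 0.95 * 0.961 * 0.985 * 0.956 * 0.96 * 0.998
= 0.8237


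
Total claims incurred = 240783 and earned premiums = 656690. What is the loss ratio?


Loss ratio = claims / premiums
= 240783 / 656690
= 0.3667


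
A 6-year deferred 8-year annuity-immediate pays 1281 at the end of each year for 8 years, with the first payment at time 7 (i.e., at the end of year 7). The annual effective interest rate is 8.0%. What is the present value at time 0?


PV at time 6 of the 8-year annuity-immediate:
a_n = 1281 * (1-(1+0.08)^(-8))/0.08 = 7361.4445
Discount back 6 years to time 0:
PV = 7361.4445 * (1+0.08)^(-6)
= 7361.4445 * 0.63017
= 4638.9587


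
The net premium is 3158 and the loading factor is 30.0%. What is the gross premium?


Gross = net * (1 + loading)
= 3158 * (1 + 0.3)
= 3158 * 1.3
= 4105.4


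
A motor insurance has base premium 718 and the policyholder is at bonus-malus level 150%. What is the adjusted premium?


adjusted = base * BM_level / 100
= 718 * 150 / 100
= 718 * 1.5
= 1077.0


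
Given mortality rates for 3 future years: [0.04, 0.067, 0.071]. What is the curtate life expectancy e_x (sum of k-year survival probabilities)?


e_x = sum_{k=1}^{n} k_p_x
k_p_x values:
  1_p_x = 0.96
  2_p_x = 0.89568
  3_p_x = 0.832087
e_x = 2.6878


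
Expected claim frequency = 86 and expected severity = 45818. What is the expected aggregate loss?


E[S] = E[N] * E[X]
= 86 * 45818
= 3.9403e+06


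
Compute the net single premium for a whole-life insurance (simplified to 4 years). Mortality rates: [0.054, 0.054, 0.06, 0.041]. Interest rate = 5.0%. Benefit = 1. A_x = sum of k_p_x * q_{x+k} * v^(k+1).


v = 0.952381
Year 0: k_p_x=1.0, q=0.054, term=0.051429
Year 1: k_p_x=0.946, q=0.054, term=0.046335
Year 2: k_p_x=0.894916, q=0.06, term=0.046384
Year 3: k_p_x=0.841221, q=0.041, term=0.028375
A_x = 0.1725


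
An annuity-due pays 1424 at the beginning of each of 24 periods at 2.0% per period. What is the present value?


PV_due = PMT * (1-(1+i)^(-n))/i * (1+i)
PV_immediate = 26933.4301
PV_due = 26933.4301 * 1.02
= 27472.0987
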